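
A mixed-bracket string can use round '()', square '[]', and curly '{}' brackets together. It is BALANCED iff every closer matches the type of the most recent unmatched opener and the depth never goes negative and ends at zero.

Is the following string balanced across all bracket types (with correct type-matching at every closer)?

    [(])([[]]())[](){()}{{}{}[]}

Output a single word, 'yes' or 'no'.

Answer: no

Derivation:
pos 0: push '['; stack = [
pos 1: push '('; stack = [(
pos 2: saw closer ']' but top of stack is '(' (expected ')') → INVALID
Verdict: type mismatch at position 2: ']' closes '(' → no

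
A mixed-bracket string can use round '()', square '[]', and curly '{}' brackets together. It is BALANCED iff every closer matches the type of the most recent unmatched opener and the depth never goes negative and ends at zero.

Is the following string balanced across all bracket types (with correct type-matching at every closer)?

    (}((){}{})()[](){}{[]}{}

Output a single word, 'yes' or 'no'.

Answer: no

Derivation:
pos 0: push '('; stack = (
pos 1: saw closer '}' but top of stack is '(' (expected ')') → INVALID
Verdict: type mismatch at position 1: '}' closes '(' → no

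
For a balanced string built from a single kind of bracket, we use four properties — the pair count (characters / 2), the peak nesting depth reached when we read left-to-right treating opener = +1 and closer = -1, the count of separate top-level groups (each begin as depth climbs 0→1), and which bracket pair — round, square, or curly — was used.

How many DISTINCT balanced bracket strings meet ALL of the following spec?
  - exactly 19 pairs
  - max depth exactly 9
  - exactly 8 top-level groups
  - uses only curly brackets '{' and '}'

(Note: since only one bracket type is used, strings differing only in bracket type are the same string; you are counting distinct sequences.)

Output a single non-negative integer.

Spec: pairs=19 depth=9 groups=8
Count(depth <= 9) = 14564488
Count(depth <= 8) = 14544312
Count(depth == 9) = 14564488 - 14544312 = 20176

Answer: 20176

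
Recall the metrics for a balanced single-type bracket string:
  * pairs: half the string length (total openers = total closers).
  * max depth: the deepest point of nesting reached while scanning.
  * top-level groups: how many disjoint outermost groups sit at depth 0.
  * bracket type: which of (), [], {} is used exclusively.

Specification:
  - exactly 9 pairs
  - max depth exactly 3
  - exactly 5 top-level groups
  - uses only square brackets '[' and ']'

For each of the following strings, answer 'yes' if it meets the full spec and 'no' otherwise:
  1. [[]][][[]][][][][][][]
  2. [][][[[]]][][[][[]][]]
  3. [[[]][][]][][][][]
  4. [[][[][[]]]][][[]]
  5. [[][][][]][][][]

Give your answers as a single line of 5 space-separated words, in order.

String 1 '[[]][][[]][][][][][][]': depth seq [1 2 1 0 1 0 1 2 1 0 1 0 1 0 1 0 1 0 1 0 1 0]
  -> pairs=11 depth=2 groups=9 -> no
String 2 '[][][[[]]][][[][[]][]]': depth seq [1 0 1 0 1 2 3 2 1 0 1 0 1 2 1 2 3 2 1 2 1 0]
  -> pairs=11 depth=3 groups=5 -> no
String 3 '[[[]][][]][][][][]': depth seq [1 2 3 2 1 2 1 2 1 0 1 0 1 0 1 0 1 0]
  -> pairs=9 depth=3 groups=5 -> yes
String 4 '[[][[][[]]]][][[]]': depth seq [1 2 1 2 3 2 3 4 3 2 1 0 1 0 1 2 1 0]
  -> pairs=9 depth=4 groups=3 -> no
String 5 '[[][][][]][][][]': depth seq [1 2 1 2 1 2 1 2 1 0 1 0 1 0 1 0]
  -> pairs=8 depth=2 groups=4 -> no

Answer: no no yes no no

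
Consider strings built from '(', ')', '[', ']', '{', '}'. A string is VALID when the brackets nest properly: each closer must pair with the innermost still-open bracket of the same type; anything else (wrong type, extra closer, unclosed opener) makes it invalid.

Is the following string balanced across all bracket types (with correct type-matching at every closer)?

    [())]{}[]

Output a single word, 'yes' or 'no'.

Answer: no

Derivation:
pos 0: push '['; stack = [
pos 1: push '('; stack = [(
pos 2: ')' matches '('; pop; stack = [
pos 3: saw closer ')' but top of stack is '[' (expected ']') → INVALID
Verdict: type mismatch at position 3: ')' closes '[' → no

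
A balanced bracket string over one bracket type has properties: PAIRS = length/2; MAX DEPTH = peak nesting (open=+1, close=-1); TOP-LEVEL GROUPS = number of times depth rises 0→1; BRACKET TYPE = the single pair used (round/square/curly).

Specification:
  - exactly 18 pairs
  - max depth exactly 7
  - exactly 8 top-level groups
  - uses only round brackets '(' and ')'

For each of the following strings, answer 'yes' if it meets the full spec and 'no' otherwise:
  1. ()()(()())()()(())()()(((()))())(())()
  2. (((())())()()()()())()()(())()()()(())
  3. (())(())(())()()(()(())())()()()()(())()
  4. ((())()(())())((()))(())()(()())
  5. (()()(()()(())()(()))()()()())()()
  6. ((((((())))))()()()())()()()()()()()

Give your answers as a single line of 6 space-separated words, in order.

Answer: no no no no no yes

Derivation:
String 1 '()()(()())()()(())()()(((()))())(())()': depth seq [1 0 1 0 1 2 1 2 1 0 1 0 1 0 1 2 1 0 1 0 1 0 1 2 3 4 3 2 1 2 1 0 1 2 1 0 1 0]
  -> pairs=19 depth=4 groups=11 -> no
String 2 '(((())())()()()()())()()(())()()()(())': depth seq [1 2 3 4 3 2 3 2 1 2 1 2 1 2 1 2 1 2 1 0 1 0 1 0 1 2 1 0 1 0 1 0 1 0 1 2 1 0]
  -> pairs=19 depth=4 groups=8 -> no
String 3 '(())(())(())()()(()(())())()()()()(())()': depth seq [1 2 1 0 1 2 1 0 1 2 1 0 1 0 1 0 1 2 1 2 3 2 1 2 1 0 1 0 1 0 1 0 1 0 1 2 1 0 1 0]
  -> pairs=20 depth=3 groups=12 -> no
String 4 '((())()(())())((()))(())()(()())': depth seq [1 2 3 2 1 2 1 2 3 2 1 2 1 0 1 2 3 2 1 0 1 2 1 0 1 0 1 2 1 2 1 0]
  -> pairs=16 depth=3 groups=5 -> no
String 5 '(()()(()()(())()(()))()()()())()()': depth seq [1 2 1 2 1 2 3 2 3 2 3 4 3 2 3 2 3 4 3 2 1 2 1 2 1 2 1 2 1 0 1 0 1 0]
  -> pairs=17 depth=4 groups=3 -> no
String 6 '((((((())))))()()()())()()()()()()()': depth seq [1 2 3 4 5 6 7 6 5 4 3 2 1 2 1 2 1 2 1 2 1 0 1 0 1 0 1 0 1 0 1 0 1 0 1 0]
  -> pairs=18 depth=7 groups=8 -> yes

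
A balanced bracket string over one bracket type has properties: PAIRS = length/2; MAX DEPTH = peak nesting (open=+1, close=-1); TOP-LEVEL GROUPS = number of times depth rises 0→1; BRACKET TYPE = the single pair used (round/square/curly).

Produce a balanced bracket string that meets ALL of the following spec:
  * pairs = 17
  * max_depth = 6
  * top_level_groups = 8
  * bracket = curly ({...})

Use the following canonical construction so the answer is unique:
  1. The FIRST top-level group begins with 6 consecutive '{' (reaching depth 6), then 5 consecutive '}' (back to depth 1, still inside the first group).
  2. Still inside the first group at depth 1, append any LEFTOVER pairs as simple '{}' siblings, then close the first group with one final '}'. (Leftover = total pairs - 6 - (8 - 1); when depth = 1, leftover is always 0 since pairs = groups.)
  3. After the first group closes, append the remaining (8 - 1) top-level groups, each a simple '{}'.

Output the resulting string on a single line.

Answer: {{{{{{}}}}}{}{}{}{}}{}{}{}{}{}{}{}

Derivation:
Spec: pairs=17 depth=6 groups=8
Leftover pairs = 17 - 6 - (8-1) = 4
First group: deep chain of depth 6 + 4 sibling pairs
Remaining 7 groups: simple '{}' each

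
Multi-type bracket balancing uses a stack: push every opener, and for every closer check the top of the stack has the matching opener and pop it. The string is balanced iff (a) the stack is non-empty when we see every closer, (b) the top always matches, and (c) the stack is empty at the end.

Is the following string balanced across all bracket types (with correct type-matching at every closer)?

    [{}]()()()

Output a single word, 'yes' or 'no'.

pos 0: push '['; stack = [
pos 1: push '{'; stack = [{
pos 2: '}' matches '{'; pop; stack = [
pos 3: ']' matches '['; pop; stack = (empty)
pos 4: push '('; stack = (
pos 5: ')' matches '('; pop; stack = (empty)
pos 6: push '('; stack = (
pos 7: ')' matches '('; pop; stack = (empty)
pos 8: push '('; stack = (
pos 9: ')' matches '('; pop; stack = (empty)
end: stack empty → VALID
Verdict: properly nested → yes

Answer: yes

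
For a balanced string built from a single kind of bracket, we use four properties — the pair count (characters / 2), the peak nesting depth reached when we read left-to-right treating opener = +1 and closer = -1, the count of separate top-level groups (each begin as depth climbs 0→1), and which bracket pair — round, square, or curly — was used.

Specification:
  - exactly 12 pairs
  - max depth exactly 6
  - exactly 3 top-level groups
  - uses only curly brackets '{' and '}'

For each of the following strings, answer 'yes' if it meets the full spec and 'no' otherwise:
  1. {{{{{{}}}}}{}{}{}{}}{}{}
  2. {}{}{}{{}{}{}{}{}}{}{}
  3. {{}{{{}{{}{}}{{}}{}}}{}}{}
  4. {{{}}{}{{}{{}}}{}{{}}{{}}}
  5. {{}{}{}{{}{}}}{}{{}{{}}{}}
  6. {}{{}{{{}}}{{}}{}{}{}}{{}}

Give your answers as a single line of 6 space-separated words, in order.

Answer: yes no no no no no

Derivation:
String 1 '{{{{{{}}}}}{}{}{}{}}{}{}': depth seq [1 2 3 4 5 6 5 4 3 2 1 2 1 2 1 2 1 2 1 0 1 0 1 0]
  -> pairs=12 depth=6 groups=3 -> yes
String 2 '{}{}{}{{}{}{}{}{}}{}{}': depth seq [1 0 1 0 1 0 1 2 1 2 1 2 1 2 1 2 1 0 1 0 1 0]
  -> pairs=11 depth=2 groups=6 -> no
String 3 '{{}{{{}{{}{}}{{}}{}}}{}}{}': depth seq [1 2 1 2 3 4 3 4 5 4 5 4 3 4 5 4 3 4 3 2 1 2 1 0 1 0]
  -> pairs=13 depth=5 groups=2 -> no
String 4 '{{{}}{}{{}{{}}}{}{{}}{{}}}': depth seq [1 2 3 2 1 2 1 2 3 2 3 4 3 2 1 2 1 2 3 2 1 2 3 2 1 0]
  -> pairs=13 depth=4 groups=1 -> no
String 5 '{{}{}{}{{}{}}}{}{{}{{}}{}}': depth seq [1 2 1 2 1 2 1 2 3 2 3 2 1 0 1 0 1 2 1 2 3 2 1 2 1 0]
  -> pairs=13 depth=3 groups=3 -> no
String 6 '{}{{}{{{}}}{{}}{}{}{}}{{}}': depth seq [1 0 1 2 1 2 3 4 3 2 1 2 3 2 1 2 1 2 1 2 1 0 1 2 1 0]
  -> pairs=13 depth=4 groups=3 -> no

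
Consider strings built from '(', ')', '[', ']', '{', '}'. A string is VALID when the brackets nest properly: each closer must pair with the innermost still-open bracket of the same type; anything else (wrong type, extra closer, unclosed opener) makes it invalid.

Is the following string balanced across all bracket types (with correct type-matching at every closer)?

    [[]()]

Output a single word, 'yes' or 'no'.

Answer: yes

Derivation:
pos 0: push '['; stack = [
pos 1: push '['; stack = [[
pos 2: ']' matches '['; pop; stack = [
pos 3: push '('; stack = [(
pos 4: ')' matches '('; pop; stack = [
pos 5: ']' matches '['; pop; stack = (empty)
end: stack empty → VALID
Verdict: properly nested → yes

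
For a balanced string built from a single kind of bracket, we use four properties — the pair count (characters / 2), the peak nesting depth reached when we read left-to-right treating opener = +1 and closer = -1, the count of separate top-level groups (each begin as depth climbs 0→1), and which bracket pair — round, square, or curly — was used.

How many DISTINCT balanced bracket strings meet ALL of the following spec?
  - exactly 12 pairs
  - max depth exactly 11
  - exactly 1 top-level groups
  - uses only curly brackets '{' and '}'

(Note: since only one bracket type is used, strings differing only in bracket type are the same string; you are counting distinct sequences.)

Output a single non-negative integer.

Answer: 19

Derivation:
Spec: pairs=12 depth=11 groups=1
Count(depth <= 11) = 58785
Count(depth <= 10) = 58766
Count(depth == 11) = 58785 - 58766 = 19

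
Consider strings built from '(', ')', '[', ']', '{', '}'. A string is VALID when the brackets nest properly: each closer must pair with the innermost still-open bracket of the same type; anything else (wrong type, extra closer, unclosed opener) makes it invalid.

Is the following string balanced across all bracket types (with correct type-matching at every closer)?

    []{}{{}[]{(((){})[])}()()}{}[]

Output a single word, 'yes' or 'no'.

pos 0: push '['; stack = [
pos 1: ']' matches '['; pop; stack = (empty)
pos 2: push '{'; stack = {
pos 3: '}' matches '{'; pop; stack = (empty)
pos 4: push '{'; stack = {
pos 5: push '{'; stack = {{
pos 6: '}' matches '{'; pop; stack = {
pos 7: push '['; stack = {[
pos 8: ']' matches '['; pop; stack = {
pos 9: push '{'; stack = {{
pos 10: push '('; stack = {{(
pos 11: push '('; stack = {{((
pos 12: push '('; stack = {{(((
pos 13: ')' matches '('; pop; stack = {{((
pos 14: push '{'; stack = {{(({
pos 15: '}' matches '{'; pop; stack = {{((
pos 16: ')' matches '('; pop; stack = {{(
pos 17: push '['; stack = {{([
pos 18: ']' matches '['; pop; stack = {{(
pos 19: ')' matches '('; pop; stack = {{
pos 20: '}' matches '{'; pop; stack = {
pos 21: push '('; stack = {(
pos 22: ')' matches '('; pop; stack = {
pos 23: push '('; stack = {(
pos 24: ')' matches '('; pop; stack = {
pos 25: '}' matches '{'; pop; stack = (empty)
pos 26: push '{'; stack = {
pos 27: '}' matches '{'; pop; stack = (empty)
pos 28: push '['; stack = [
pos 29: ']' matches '['; pop; stack = (empty)
end: stack empty → VALID
Verdict: properly nested → yes

Answer: yes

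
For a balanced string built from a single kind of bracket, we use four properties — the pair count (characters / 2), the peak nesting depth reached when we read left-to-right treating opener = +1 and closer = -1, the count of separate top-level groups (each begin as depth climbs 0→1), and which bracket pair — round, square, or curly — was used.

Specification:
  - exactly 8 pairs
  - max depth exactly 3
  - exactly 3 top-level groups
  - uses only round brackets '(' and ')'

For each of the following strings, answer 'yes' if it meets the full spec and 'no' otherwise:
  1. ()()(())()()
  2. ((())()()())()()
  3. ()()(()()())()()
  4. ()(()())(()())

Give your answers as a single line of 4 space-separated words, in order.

Answer: no yes no no

Derivation:
String 1 '()()(())()()': depth seq [1 0 1 0 1 2 1 0 1 0 1 0]
  -> pairs=6 depth=2 groups=5 -> no
String 2 '((())()()())()()': depth seq [1 2 3 2 1 2 1 2 1 2 1 0 1 0 1 0]
  -> pairs=8 depth=3 groups=3 -> yes
String 3 '()()(()()())()()': depth seq [1 0 1 0 1 2 1 2 1 2 1 0 1 0 1 0]
  -> pairs=8 depth=2 groups=5 -> no
String 4 '()(()())(()())': depth seq [1 0 1 2 1 2 1 0 1 2 1 2 1 0]
  -> pairs=7 depth=2 groups=3 -> no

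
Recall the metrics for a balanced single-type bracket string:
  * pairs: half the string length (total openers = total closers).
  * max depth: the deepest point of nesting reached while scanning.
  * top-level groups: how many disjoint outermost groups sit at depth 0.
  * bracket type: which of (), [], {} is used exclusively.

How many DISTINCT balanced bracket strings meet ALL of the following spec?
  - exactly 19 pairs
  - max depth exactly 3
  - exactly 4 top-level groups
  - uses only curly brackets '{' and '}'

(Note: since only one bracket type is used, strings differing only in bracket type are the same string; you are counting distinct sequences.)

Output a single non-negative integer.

Spec: pairs=19 depth=3 groups=4
Count(depth <= 3) = 2990080
Count(depth <= 2) = 816
Count(depth == 3) = 2990080 - 816 = 2989264

Answer: 2989264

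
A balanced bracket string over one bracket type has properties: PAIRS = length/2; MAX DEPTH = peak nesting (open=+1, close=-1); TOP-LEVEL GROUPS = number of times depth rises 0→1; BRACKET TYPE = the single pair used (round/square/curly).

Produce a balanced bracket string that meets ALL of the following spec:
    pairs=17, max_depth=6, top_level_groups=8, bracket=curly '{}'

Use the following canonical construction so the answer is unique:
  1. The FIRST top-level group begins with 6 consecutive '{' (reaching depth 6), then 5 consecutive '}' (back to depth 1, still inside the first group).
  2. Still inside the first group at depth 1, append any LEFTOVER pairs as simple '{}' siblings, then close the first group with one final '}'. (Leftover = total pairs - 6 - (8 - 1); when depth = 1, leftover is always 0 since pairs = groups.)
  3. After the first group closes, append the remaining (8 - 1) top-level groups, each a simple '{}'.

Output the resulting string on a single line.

Answer: {{{{{{}}}}}{}{}{}{}}{}{}{}{}{}{}{}

Derivation:
Spec: pairs=17 depth=6 groups=8
Leftover pairs = 17 - 6 - (8-1) = 4
First group: deep chain of depth 6 + 4 sibling pairs
Remaining 7 groups: simple '{}' each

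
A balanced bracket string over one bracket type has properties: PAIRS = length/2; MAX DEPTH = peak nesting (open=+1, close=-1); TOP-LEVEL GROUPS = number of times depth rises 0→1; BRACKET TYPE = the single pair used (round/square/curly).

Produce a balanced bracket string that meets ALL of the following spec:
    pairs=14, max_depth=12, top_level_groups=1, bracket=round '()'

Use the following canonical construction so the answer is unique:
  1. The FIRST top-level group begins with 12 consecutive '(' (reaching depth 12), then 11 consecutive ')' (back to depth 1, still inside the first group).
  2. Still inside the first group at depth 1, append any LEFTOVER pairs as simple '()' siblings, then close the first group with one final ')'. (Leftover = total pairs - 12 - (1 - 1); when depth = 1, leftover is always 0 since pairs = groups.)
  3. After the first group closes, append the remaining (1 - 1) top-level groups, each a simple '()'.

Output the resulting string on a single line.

Answer: (((((((((((()))))))))))()())

Derivation:
Spec: pairs=14 depth=12 groups=1
Leftover pairs = 14 - 12 - (1-1) = 2
First group: deep chain of depth 12 + 2 sibling pairs
Remaining 0 groups: simple '()' each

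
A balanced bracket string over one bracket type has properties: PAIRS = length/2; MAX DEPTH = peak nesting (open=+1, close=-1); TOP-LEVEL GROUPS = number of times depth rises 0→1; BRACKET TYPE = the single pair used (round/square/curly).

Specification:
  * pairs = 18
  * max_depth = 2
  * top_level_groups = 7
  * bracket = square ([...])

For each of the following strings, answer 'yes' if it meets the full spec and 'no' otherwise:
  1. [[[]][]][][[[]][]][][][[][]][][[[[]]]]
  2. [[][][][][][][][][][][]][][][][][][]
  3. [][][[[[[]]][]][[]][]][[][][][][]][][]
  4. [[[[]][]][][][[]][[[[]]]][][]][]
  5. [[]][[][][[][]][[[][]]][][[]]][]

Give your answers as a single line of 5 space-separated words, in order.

String 1 '[[[]][]][][[[]][]][][][[][]][][[[[]]]]': depth seq [1 2 3 2 1 2 1 0 1 0 1 2 3 2 1 2 1 0 1 0 1 0 1 2 1 2 1 0 1 0 1 2 3 4 3 2 1 0]
  -> pairs=19 depth=4 groups=8 -> no
String 2 '[[][][][][][][][][][][]][][][][][][]': depth seq [1 2 1 2 1 2 1 2 1 2 1 2 1 2 1 2 1 2 1 2 1 2 1 0 1 0 1 0 1 0 1 0 1 0 1 0]
  -> pairs=18 depth=2 groups=7 -> yes
String 3 '[][][[[[[]]][]][[]][]][[][][][][]][][]': depth seq [1 0 1 0 1 2 3 4 5 4 3 2 3 2 1 2 3 2 1 2 1 0 1 2 1 2 1 2 1 2 1 2 1 0 1 0 1 0]
  -> pairs=19 depth=5 groups=6 -> no
String 4 '[[[[]][]][][][[]][[[[]]]][][]][]': depth seq [1 2 3 4 3 2 3 2 1 2 1 2 1 2 3 2 1 2 3 4 5 4 3 2 1 2 1 2 1 0 1 0]
  -> pairs=16 depth=5 groups=2 -> no
String 5 '[[]][[][][[][]][[[][]]][][[]]][]': depth seq [1 2 1 0 1 2 1 2 1 2 3 2 3 2 1 2 3 4 3 4 3 2 1 2 1 2 3 2 1 0 1 0]
  -> pairs=16 depth=4 groups=3 -> no

Answer: no yes no no no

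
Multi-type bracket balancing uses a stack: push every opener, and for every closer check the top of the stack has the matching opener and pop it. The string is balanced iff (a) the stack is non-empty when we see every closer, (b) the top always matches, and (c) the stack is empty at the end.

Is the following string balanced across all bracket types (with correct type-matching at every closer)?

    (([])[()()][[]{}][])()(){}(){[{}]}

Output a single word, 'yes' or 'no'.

Answer: yes

Derivation:
pos 0: push '('; stack = (
pos 1: push '('; stack = ((
pos 2: push '['; stack = (([
pos 3: ']' matches '['; pop; stack = ((
pos 4: ')' matches '('; pop; stack = (
pos 5: push '['; stack = ([
pos 6: push '('; stack = ([(
pos 7: ')' matches '('; pop; stack = ([
pos 8: push '('; stack = ([(
pos 9: ')' matches '('; pop; stack = ([
pos 10: ']' matches '['; pop; stack = (
pos 11: push '['; stack = ([
pos 12: push '['; stack = ([[
pos 13: ']' matches '['; pop; stack = ([
pos 14: push '{'; stack = ([{
pos 15: '}' matches '{'; pop; stack = ([
pos 16: ']' matches '['; pop; stack = (
pos 17: push '['; stack = ([
pos 18: ']' matches '['; pop; stack = (
pos 19: ')' matches '('; pop; stack = (empty)
pos 20: push '('; stack = (
pos 21: ')' matches '('; pop; stack = (empty)
pos 22: push '('; stack = (
pos 23: ')' matches '('; pop; stack = (empty)
pos 24: push '{'; stack = {
pos 25: '}' matches '{'; pop; stack = (empty)
pos 26: push '('; stack = (
pos 27: ')' matches '('; pop; stack = (empty)
pos 28: push '{'; stack = {
pos 29: push '['; stack = {[
pos 30: push '{'; stack = {[{
pos 31: '}' matches '{'; pop; stack = {[
pos 32: ']' matches '['; pop; stack = {
pos 33: '}' matches '{'; pop; stack = (empty)
end: stack empty → VALID
Verdict: properly nested → yes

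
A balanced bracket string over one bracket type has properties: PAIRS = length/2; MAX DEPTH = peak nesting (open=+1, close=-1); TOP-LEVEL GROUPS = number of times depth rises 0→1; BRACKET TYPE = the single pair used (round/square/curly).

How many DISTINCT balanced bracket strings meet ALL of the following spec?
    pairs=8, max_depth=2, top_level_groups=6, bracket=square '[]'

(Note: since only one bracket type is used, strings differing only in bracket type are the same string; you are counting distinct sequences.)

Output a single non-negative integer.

Answer: 21

Derivation:
Spec: pairs=8 depth=2 groups=6
Count(depth <= 2) = 21
Count(depth <= 1) = 0
Count(depth == 2) = 21 - 0 = 21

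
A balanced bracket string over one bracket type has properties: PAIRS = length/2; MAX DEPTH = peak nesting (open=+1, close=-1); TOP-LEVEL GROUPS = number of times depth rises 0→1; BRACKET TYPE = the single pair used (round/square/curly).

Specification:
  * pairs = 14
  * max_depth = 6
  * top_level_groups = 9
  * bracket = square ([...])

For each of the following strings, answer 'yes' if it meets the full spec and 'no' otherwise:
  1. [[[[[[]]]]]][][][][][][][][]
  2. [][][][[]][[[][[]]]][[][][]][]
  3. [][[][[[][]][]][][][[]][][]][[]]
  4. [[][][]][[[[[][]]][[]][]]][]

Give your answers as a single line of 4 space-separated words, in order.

String 1 '[[[[[[]]]]]][][][][][][][][]': depth seq [1 2 3 4 5 6 5 4 3 2 1 0 1 0 1 0 1 0 1 0 1 0 1 0 1 0 1 0]
  -> pairs=14 depth=6 groups=9 -> yes
String 2 '[][][][[]][[[][[]]]][[][][]][]': depth seq [1 0 1 0 1 0 1 2 1 0 1 2 3 2 3 4 3 2 1 0 1 2 1 2 1 2 1 0 1 0]
  -> pairs=15 depth=4 groups=7 -> no
String 3 '[][[][[[][]][]][][][[]][][]][[]]': depth seq [1 0 1 2 1 2 3 4 3 4 3 2 3 2 1 2 1 2 1 2 3 2 1 2 1 2 1 0 1 2 1 0]
  -> pairs=16 depth=4 groups=3 -> no
String 4 '[[][][]][[[[[][]]][[]][]]][]': depth seq [1 2 1 2 1 2 1 0 1 2 3 4 5 4 5 4 3 2 3 4 3 2 3 2 1 0 1 0]
  -> pairs=14 depth=5 groups=3 -> no

Answer: yes no no no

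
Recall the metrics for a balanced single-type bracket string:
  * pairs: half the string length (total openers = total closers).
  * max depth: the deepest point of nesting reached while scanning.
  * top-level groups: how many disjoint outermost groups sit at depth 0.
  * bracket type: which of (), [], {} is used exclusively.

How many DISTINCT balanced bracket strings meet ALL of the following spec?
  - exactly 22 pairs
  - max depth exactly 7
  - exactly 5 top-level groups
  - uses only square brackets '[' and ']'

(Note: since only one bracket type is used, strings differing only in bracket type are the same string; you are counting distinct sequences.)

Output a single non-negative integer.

Answer: 1123560710

Derivation:
Spec: pairs=22 depth=7 groups=5
Count(depth <= 7) = 5563160370
Count(depth <= 6) = 4439599660
Count(depth == 7) = 5563160370 - 4439599660 = 1123560710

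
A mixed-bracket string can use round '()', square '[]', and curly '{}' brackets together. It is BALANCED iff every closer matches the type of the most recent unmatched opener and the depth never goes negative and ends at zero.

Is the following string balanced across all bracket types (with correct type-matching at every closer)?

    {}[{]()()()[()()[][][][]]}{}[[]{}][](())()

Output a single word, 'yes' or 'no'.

Answer: no

Derivation:
pos 0: push '{'; stack = {
pos 1: '}' matches '{'; pop; stack = (empty)
pos 2: push '['; stack = [
pos 3: push '{'; stack = [{
pos 4: saw closer ']' but top of stack is '{' (expected '}') → INVALID
Verdict: type mismatch at position 4: ']' closes '{' → no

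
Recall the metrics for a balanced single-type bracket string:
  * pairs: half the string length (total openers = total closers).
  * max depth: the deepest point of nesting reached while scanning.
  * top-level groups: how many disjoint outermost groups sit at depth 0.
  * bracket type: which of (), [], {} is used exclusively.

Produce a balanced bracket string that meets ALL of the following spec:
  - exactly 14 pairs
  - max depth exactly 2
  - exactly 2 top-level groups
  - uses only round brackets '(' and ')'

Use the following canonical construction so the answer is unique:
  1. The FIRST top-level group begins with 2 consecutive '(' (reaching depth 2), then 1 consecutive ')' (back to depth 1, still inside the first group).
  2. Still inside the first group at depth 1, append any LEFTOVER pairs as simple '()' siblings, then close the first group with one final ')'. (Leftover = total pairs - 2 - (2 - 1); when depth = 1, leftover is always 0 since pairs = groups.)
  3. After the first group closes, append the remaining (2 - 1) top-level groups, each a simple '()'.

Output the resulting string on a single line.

Spec: pairs=14 depth=2 groups=2
Leftover pairs = 14 - 2 - (2-1) = 11
First group: deep chain of depth 2 + 11 sibling pairs
Remaining 1 groups: simple '()' each

Answer: (()()()()()()()()()()()())()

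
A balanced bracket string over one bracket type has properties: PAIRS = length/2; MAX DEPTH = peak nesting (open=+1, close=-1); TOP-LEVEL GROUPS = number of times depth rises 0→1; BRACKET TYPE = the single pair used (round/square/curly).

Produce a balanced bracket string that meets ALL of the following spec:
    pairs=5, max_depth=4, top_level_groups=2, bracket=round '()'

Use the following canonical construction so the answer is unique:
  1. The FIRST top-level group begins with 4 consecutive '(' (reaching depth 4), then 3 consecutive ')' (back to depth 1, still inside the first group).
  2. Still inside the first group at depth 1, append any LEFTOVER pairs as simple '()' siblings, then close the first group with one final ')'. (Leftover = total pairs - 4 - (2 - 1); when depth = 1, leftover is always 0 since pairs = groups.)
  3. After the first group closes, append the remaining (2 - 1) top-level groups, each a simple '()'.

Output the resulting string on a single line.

Answer: (((())))()

Derivation:
Spec: pairs=5 depth=4 groups=2
Leftover pairs = 5 - 4 - (2-1) = 0
First group: deep chain of depth 4 + 0 sibling pairs
Remaining 1 groups: simple '()' each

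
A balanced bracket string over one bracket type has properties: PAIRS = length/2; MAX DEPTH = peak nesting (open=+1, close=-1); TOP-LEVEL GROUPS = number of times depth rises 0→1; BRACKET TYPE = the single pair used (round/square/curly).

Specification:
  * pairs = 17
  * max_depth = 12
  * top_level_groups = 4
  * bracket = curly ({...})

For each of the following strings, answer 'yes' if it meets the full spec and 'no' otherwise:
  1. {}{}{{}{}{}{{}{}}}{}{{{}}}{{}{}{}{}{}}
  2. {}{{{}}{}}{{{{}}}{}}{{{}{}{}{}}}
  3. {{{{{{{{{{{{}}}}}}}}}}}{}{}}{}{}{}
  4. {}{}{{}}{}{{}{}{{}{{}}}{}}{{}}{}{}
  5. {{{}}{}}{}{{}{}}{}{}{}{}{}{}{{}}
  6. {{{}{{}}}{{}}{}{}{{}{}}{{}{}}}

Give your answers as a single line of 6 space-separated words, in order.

Answer: no no yes no no no

Derivation:
String 1 '{}{}{{}{}{}{{}{}}}{}{{{}}}{{}{}{}{}{}}': depth seq [1 0 1 0 1 2 1 2 1 2 1 2 3 2 3 2 1 0 1 0 1 2 3 2 1 0 1 2 1 2 1 2 1 2 1 2 1 0]
  -> pairs=19 depth=3 groups=6 -> no
String 2 '{}{{{}}{}}{{{{}}}{}}{{{}{}{}{}}}': depth seq [1 0 1 2 3 2 1 2 1 0 1 2 3 4 3 2 1 2 1 0 1 2 3 2 3 2 3 2 3 2 1 0]
  -> pairs=16 depth=4 groups=4 -> no
String 3 '{{{{{{{{{{{{}}}}}}}}}}}{}{}}{}{}{}': depth seq [1 2 3 4 5 6 7 8 9 10 11 12 11 10 9 8 7 6 5 4 3 2 1 2 1 2 1 0 1 0 1 0 1 0]
  -> pairs=17 depth=12 groups=4 -> yes
String 4 '{}{}{{}}{}{{}{}{{}{{}}}{}}{{}}{}{}': depth seq [1 0 1 0 1 2 1 0 1 0 1 2 1 2 1 2 3 2 3 4 3 2 1 2 1 0 1 2 1 0 1 0 1 0]
  -> pairs=17 depth=4 groups=8 -> no
String 5 '{{{}}{}}{}{{}{}}{}{}{}{}{}{}{{}}': depth seq [1 2 3 2 1 2 1 0 1 0 1 2 1 2 1 0 1 0 1 0 1 0 1 0 1 0 1 0 1 2 1 0]
  -> pairs=16 depth=3 groups=10 -> no
String 6 '{{{}{{}}}{{}}{}{}{{}{}}{{}{}}}': depth seq [1 2 3 2 3 4 3 2 1 2 3 2 1 2 1 2 1 2 3 2 3 2 1 2 3 2 3 2 1 0]
  -> pairs=15 depth=4 groups=1 -> no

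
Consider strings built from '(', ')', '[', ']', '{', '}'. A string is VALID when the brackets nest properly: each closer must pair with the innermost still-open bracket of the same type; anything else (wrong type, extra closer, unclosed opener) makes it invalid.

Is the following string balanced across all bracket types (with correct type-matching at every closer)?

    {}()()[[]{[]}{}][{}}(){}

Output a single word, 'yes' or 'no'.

Answer: no

Derivation:
pos 0: push '{'; stack = {
pos 1: '}' matches '{'; pop; stack = (empty)
pos 2: push '('; stack = (
pos 3: ')' matches '('; pop; stack = (empty)
pos 4: push '('; stack = (
pos 5: ')' matches '('; pop; stack = (empty)
pos 6: push '['; stack = [
pos 7: push '['; stack = [[
pos 8: ']' matches '['; pop; stack = [
pos 9: push '{'; stack = [{
pos 10: push '['; stack = [{[
pos 11: ']' matches '['; pop; stack = [{
pos 12: '}' matches '{'; pop; stack = [
pos 13: push '{'; stack = [{
pos 14: '}' matches '{'; pop; stack = [
pos 15: ']' matches '['; pop; stack = (empty)
pos 16: push '['; stack = [
pos 17: push '{'; stack = [{
pos 18: '}' matches '{'; pop; stack = [
pos 19: saw closer '}' but top of stack is '[' (expected ']') → INVALID
Verdict: type mismatch at position 19: '}' closes '[' → no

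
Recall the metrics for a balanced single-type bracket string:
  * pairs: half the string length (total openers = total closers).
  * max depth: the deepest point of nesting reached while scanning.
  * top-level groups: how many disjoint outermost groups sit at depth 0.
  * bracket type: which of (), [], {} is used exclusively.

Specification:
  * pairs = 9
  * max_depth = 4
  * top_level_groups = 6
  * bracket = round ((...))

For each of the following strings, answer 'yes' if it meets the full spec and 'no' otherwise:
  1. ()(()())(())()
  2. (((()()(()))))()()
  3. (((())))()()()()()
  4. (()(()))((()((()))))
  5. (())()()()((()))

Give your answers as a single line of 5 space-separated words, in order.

Answer: no no yes no no

Derivation:
String 1 '()(()())(())()': depth seq [1 0 1 2 1 2 1 0 1 2 1 0 1 0]
  -> pairs=7 depth=2 groups=4 -> no
String 2 '(((()()(()))))()()': depth seq [1 2 3 4 3 4 3 4 5 4 3 2 1 0 1 0 1 0]
  -> pairs=9 depth=5 groups=3 -> no
String 3 '(((())))()()()()()': depth seq [1 2 3 4 3 2 1 0 1 0 1 0 1 0 1 0 1 0]
  -> pairs=9 depth=4 groups=6 -> yes
String 4 '(()(()))((()((()))))': depth seq [1 2 1 2 3 2 1 0 1 2 3 2 3 4 5 4 3 2 1 0]
  -> pairs=10 depth=5 groups=2 -> no
String 5 '(())()()()((()))': depth seq [1 2 1 0 1 0 1 0 1 0 1 2 3 2 1 0]
  -> pairs=8 depth=3 groups=5 -> no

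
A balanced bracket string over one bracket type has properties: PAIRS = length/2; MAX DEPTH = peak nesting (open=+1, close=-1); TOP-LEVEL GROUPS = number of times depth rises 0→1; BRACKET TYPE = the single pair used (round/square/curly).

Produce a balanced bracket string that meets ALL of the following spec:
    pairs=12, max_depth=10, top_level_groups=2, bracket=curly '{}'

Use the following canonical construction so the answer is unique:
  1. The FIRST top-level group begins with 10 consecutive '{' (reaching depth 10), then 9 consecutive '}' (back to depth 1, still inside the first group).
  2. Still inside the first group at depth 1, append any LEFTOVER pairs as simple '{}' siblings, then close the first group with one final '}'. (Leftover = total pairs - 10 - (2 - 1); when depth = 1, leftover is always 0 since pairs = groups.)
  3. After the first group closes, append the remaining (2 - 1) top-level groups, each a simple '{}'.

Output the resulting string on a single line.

Answer: {{{{{{{{{{}}}}}}}}}{}}{}

Derivation:
Spec: pairs=12 depth=10 groups=2
Leftover pairs = 12 - 10 - (2-1) = 1
First group: deep chain of depth 10 + 1 sibling pairs
Remaining 1 groups: simple '{}' each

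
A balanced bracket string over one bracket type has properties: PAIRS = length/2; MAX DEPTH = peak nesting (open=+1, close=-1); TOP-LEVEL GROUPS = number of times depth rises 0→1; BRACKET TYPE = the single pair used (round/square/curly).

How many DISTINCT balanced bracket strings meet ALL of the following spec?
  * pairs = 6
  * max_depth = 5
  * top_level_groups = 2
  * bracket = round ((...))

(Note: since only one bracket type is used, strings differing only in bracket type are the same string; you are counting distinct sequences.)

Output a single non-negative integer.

Spec: pairs=6 depth=5 groups=2
Count(depth <= 5) = 42
Count(depth <= 4) = 40
Count(depth == 5) = 42 - 40 = 2

Answer: 2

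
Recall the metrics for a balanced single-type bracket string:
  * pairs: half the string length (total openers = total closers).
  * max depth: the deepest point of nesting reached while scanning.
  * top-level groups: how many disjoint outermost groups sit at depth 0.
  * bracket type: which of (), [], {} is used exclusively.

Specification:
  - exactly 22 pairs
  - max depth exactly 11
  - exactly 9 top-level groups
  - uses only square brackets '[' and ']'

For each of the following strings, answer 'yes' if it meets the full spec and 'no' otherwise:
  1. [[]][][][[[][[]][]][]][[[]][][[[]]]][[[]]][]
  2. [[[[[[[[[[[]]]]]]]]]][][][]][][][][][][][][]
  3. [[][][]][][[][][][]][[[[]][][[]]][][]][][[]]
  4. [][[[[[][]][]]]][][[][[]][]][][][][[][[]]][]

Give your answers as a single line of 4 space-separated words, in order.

String 1 '[[]][][][[[][[]][]][]][[[]][][[[]]]][[[]]][]': depth seq [1 2 1 0 1 0 1 0 1 2 3 2 3 4 3 2 3 2 1 2 1 0 1 2 3 2 1 2 1 2 3 4 3 2 1 0 1 2 3 2 1 0 1 0]
  -> pairs=22 depth=4 groups=7 -> no
String 2 '[[[[[[[[[[[]]]]]]]]]][][][]][][][][][][][][]': depth seq [1 2 3 4 5 6 7 8 9 10 11 10 9 8 7 6 5 4 3 2 1 2 1 2 1 2 1 0 1 0 1 0 1 0 1 0 1 0 1 0 1 0 1 0]
  -> pairs=22 depth=11 groups=9 -> yes
String 3 '[[][][]][][[][][][]][[[[]][][[]]][][]][][[]]': depth seq [1 2 1 2 1 2 1 0 1 0 1 2 1 2 1 2 1 2 1 0 1 2 3 4 3 2 3 2 3 4 3 2 1 2 1 2 1 0 1 0 1 2 1 0]
  -> pairs=22 depth=4 groups=6 -> no
String 4 '[][[[[[][]][]]]][][[][[]][]][][][][[][[]]][]': depth seq [1 0 1 2 3 4 5 4 5 4 3 4 3 2 1 0 1 0 1 2 1 2 3 2 1 2 1 0 1 0 1 0 1 0 1 2 1 2 3 2 1 0 1 0]
  -> pairs=22 depth=5 groups=9 -> no

Answer: no yes no no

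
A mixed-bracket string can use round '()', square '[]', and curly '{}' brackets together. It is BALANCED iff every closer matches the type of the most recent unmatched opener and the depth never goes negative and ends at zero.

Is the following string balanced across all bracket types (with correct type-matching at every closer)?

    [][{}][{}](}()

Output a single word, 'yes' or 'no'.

Answer: no

Derivation:
pos 0: push '['; stack = [
pos 1: ']' matches '['; pop; stack = (empty)
pos 2: push '['; stack = [
pos 3: push '{'; stack = [{
pos 4: '}' matches '{'; pop; stack = [
pos 5: ']' matches '['; pop; stack = (empty)
pos 6: push '['; stack = [
pos 7: push '{'; stack = [{
pos 8: '}' matches '{'; pop; stack = [
pos 9: ']' matches '['; pop; stack = (empty)
pos 10: push '('; stack = (
pos 11: saw closer '}' but top of stack is '(' (expected ')') → INVALID
Verdict: type mismatch at position 11: '}' closes '(' → no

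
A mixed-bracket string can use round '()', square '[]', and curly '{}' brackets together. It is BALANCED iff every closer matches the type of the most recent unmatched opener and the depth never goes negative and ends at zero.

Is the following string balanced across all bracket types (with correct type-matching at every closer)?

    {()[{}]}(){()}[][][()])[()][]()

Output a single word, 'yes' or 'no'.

Answer: no

Derivation:
pos 0: push '{'; stack = {
pos 1: push '('; stack = {(
pos 2: ')' matches '('; pop; stack = {
pos 3: push '['; stack = {[
pos 4: push '{'; stack = {[{
pos 5: '}' matches '{'; pop; stack = {[
pos 6: ']' matches '['; pop; stack = {
pos 7: '}' matches '{'; pop; stack = (empty)
pos 8: push '('; stack = (
pos 9: ')' matches '('; pop; stack = (empty)
pos 10: push '{'; stack = {
pos 11: push '('; stack = {(
pos 12: ')' matches '('; pop; stack = {
pos 13: '}' matches '{'; pop; stack = (empty)
pos 14: push '['; stack = [
pos 15: ']' matches '['; pop; stack = (empty)
pos 16: push '['; stack = [
pos 17: ']' matches '['; pop; stack = (empty)
pos 18: push '['; stack = [
pos 19: push '('; stack = [(
pos 20: ')' matches '('; pop; stack = [
pos 21: ']' matches '['; pop; stack = (empty)
pos 22: saw closer ')' but stack is empty → INVALID
Verdict: unmatched closer ')' at position 22 → no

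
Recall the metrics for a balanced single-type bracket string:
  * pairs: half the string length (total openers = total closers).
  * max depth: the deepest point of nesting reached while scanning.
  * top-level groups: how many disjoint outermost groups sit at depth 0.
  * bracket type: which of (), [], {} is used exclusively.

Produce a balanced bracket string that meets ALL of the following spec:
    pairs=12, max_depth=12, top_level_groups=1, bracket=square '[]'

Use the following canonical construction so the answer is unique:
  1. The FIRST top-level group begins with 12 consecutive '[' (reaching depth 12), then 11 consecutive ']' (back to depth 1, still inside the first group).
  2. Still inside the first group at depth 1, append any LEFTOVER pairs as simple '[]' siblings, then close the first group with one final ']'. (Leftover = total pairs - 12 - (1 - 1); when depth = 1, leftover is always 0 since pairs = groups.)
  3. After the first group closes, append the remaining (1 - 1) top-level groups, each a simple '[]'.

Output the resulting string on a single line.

Answer: [[[[[[[[[[[[]]]]]]]]]]]]

Derivation:
Spec: pairs=12 depth=12 groups=1
Leftover pairs = 12 - 12 - (1-1) = 0
First group: deep chain of depth 12 + 0 sibling pairs
Remaining 0 groups: simple '[]' each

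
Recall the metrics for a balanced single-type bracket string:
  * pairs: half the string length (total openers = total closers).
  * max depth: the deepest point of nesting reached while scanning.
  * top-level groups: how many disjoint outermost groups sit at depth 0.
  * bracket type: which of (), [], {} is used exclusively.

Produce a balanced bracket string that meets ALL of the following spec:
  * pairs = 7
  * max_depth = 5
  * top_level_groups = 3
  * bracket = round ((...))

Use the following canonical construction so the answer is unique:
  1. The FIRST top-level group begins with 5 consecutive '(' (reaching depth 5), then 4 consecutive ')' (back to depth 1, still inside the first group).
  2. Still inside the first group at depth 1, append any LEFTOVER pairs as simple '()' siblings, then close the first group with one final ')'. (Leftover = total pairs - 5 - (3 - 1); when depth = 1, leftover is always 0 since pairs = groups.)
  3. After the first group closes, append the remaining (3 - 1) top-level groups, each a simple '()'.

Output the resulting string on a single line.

Spec: pairs=7 depth=5 groups=3
Leftover pairs = 7 - 5 - (3-1) = 0
First group: deep chain of depth 5 + 0 sibling pairs
Remaining 2 groups: simple '()' each

Answer: ((((()))))()()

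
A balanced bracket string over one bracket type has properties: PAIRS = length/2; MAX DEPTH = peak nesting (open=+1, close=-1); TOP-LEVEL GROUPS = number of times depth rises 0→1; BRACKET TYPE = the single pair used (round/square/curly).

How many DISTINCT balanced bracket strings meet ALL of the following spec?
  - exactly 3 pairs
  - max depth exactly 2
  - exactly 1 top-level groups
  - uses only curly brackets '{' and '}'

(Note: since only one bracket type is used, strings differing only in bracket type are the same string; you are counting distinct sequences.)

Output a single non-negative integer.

Answer: 1

Derivation:
Spec: pairs=3 depth=2 groups=1
Count(depth <= 2) = 1
Count(depth <= 1) = 0
Count(depth == 2) = 1 - 0 = 1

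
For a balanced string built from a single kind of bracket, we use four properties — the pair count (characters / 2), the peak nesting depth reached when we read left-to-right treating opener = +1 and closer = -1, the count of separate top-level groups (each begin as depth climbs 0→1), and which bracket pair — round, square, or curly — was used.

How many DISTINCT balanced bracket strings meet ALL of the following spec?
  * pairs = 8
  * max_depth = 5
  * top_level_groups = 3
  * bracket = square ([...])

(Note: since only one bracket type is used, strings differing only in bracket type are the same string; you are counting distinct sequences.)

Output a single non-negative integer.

Spec: pairs=8 depth=5 groups=3
Count(depth <= 5) = 294
Count(depth <= 4) = 267
Count(depth == 5) = 294 - 267 = 27

Answer: 27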